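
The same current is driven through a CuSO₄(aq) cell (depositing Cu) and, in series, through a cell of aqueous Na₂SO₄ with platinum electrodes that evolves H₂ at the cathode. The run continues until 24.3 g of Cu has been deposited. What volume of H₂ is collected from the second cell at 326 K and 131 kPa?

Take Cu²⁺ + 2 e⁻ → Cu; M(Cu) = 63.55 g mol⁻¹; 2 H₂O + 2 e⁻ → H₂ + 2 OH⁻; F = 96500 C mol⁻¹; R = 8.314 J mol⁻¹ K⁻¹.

7.91 L

n(Cu) = 24.3 / 63.55 = 0.3824 mol, so n(e⁻) = 2 × 0.3824 = 0.7648 mol.
The cells are in series, so the same 0.7648 mol of electrons passes through the second cell.
2 H₂O + 2 e⁻ → H₂ + 2 OH⁻ — 2 mol e⁻ per mol H₂, so n(H₂) = 0.7648/2 = 0.3824 mol.
V = nRT/P = (0.3824 × 8.314 × 326) / (131 × 10³) = 0.00791 m³ = 7.91 L.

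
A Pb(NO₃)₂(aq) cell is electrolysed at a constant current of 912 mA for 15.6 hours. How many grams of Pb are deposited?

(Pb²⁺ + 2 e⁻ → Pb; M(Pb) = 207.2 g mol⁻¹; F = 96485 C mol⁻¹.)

55.0 g

Q = I·t = 0.9120 A × 56160 s = 51220 C.
n(e⁻) = Q/F = 51220 / 96485 = 0.5308 mol.
Pb²⁺ + 2 e⁻ → Pb, so n(Pb) = n(e⁻)/2 = 0.2654 mol.
m = n·M = 0.2654 × 207.2 = 55.0 g.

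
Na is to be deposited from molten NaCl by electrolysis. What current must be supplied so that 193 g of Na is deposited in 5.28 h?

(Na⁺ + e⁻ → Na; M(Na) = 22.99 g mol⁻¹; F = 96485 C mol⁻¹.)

n(Na) = 193 / 22.99 = 8.395 mol.
n(e⁻) = 1 × 8.395 = 8.395 mol.
Q = n(e⁻)·F = 8.395 × 96485 = 810000 C.
I = Q/t = 810000 / 19008 s = 42.6 A.

42.6 A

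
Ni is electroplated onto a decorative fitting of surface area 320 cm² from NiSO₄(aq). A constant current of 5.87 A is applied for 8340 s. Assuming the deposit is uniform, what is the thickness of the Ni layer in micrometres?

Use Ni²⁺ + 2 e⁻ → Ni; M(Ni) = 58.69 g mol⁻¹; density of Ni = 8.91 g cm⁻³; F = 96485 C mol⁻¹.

Q = I·t = 5.870 × 8340.0 = 48960 C; n(e⁻) = 0.5074 mol.
n(Ni) = n(e⁻)/2 = 0.2537 mol, so m = 0.2537 × 58.69 = 14.89 g.
Volume = m/ρ = 14.89 / 8.91 = 1.671 cm³.
Thickness = V/A = 1.671 / 320 = 0.00522 cm = 52.2 μm.

52.2 μm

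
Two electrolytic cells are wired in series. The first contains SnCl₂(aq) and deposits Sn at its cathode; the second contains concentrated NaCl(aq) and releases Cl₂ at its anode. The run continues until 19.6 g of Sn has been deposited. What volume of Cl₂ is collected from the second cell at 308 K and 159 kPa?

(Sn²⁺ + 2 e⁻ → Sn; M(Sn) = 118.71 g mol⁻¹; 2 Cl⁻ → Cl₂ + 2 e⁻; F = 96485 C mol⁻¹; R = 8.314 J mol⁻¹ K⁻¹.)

2.66 L

n(Sn) = 19.6 / 118.71 = 0.1651 mol, so n(e⁻) = 2 × 0.1651 = 0.3302 mol.
The cells are in series, so the same 0.3302 mol of electrons passes through the second cell.
2 Cl⁻ → Cl₂ + 2 e⁻ — 2 mol e⁻ per mol Cl₂, so n(Cl₂) = 0.3302/2 = 0.1651 mol.
V = nRT/P = (0.1651 × 8.314 × 308) / (159 × 10³) = 0.00266 m³ = 2.66 L.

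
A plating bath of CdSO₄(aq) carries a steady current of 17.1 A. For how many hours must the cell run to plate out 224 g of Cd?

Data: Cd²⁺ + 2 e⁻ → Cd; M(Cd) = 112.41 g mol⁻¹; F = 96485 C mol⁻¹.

n(Cd) = m/M = 224 / 112.41 = 1.993 mol.
Each Cd atom requires 2 electrons, so n(e⁻) = 2 × 1.993 = 3.985 mol.
Q = n(e⁻)·F = 3.985 × 96485 = 384500 C.
t = Q/I = 384500 / 17.10 A = 22490 s = 6.25 h.

6.25 h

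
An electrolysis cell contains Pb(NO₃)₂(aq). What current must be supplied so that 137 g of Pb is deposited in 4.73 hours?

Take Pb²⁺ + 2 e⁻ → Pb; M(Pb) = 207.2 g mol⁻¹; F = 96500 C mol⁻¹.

n(Pb) = 137 / 207.2 = 0.6612 mol.
n(e⁻) = 2 × 0.6612 = 1.322 mol.
Q = n(e⁻)·F = 1.322 × 96500 = 127600 C.
I = Q/t = 127600 / 17028 s = 7.49 A.

7.49 A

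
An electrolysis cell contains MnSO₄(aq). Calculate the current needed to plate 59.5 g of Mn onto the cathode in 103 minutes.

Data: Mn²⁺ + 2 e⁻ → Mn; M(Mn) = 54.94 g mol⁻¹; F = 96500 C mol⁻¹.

33.8 A

n(Mn) = 59.5 / 54.94 = 1.083 mol.
n(e⁻) = 2 × 1.083 = 2.166 mol.
Q = n(e⁻)·F = 2.166 × 96500 = 209000 C.
I = Q/t = 209000 / 6180.0 s = 33.8 A.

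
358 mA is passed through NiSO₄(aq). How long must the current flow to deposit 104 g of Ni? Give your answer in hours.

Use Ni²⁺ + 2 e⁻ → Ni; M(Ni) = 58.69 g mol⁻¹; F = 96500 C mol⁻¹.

265 h

n(Ni) = m/M = 104 / 58.69 = 1.772 mol.
Each Ni atom requires 2 electrons, so n(e⁻) = 2 × 1.772 = 3.544 mol.
Q = n(e⁻)·F = 3.544 × 96500 = 342000 C.
t = Q/I = 342000 / 0.3580 A = 955300 s = 265 h.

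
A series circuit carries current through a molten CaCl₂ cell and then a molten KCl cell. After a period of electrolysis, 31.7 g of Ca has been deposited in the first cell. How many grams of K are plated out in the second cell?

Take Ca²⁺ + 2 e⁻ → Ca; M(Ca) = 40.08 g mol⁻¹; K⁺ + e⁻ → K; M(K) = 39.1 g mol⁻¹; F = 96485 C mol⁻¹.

n(Ca) = 31.7 / 40.08 = 0.7909 mol.
Since Ca²⁺ + 2 e⁻ → Ca, n(e⁻) passed = 2 × 0.7909 = 1.582 mol.
Cells in series carry the same charge, so the same 1.582 mol of electrons passes through cell 2.
K⁺ + e⁻ → K, so n(K) = 1.582 / 1 = 1.582 mol.
m(K) = 1.582 × 39.1 = 61.8 g.

61.8 g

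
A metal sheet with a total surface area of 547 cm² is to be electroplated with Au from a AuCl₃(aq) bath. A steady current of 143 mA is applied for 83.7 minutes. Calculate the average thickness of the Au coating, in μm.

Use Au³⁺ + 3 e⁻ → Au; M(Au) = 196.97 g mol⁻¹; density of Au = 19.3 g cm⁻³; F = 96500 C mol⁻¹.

0.463 μm

Q = I·t = 0.1430 × 5022.0 = 718.1 C; n(e⁻) = 0.007442 mol.
n(Au) = n(e⁻)/3 = 0.002481 mol, so m = 0.002481 × 196.97 = 0.4886 g.
Volume = m/ρ = 0.4886 / 19.3 = 0.02532 cm³.
Thickness = V/A = 0.02532 / 547 = 4.63 × 10⁻⁵ cm = 0.463 μm.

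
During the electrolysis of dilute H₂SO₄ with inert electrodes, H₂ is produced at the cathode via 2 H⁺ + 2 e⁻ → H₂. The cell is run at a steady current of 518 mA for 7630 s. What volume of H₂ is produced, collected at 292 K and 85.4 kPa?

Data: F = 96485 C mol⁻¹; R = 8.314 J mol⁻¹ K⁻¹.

0.582 L

Q = I·t = 0.5180 A × 7630.0 s = 3952 C.
n(e⁻) = Q/F = 3952 / 96485 = 0.04096 mol.
2 electrons are transferred per H₂ molecule, so n(H₂) = 0.04096 / 2 = 0.02048 mol.
V = nRT/P = (0.02048 × 8.314 × 292) / (85.4 × 10³ Pa) = 5.82 × 10⁻⁴ m³ = 0.582 L.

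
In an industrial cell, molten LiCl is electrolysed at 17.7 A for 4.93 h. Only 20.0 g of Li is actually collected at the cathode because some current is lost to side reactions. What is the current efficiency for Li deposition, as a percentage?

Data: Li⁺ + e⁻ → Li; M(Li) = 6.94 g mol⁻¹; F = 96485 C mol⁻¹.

88.5 %

Q = I·t = 17.70 × 17748 = 314100 C; n(e⁻) = 314100/96485 = 3.256 mol.
Theoretical n(Li) = n(e⁻)/1 = 3.256 mol, i.e. m_theo = 3.256 × 6.94 = 22.60 g.
Efficiency = m_actual / m_theo = 20.0 / 22.60 = 88.5 %.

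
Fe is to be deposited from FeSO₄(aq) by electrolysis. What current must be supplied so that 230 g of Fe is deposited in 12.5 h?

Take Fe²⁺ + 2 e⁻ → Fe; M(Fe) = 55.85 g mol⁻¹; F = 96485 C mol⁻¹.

n(Fe) = 230 / 55.85 = 4.118 mol.
n(e⁻) = 2 × 4.118 = 8.236 mol.
Q = n(e⁻)·F = 8.236 × 96485 = 794700 C.
I = Q/t = 794700 / 45000 s = 17.7 A.

17.7 A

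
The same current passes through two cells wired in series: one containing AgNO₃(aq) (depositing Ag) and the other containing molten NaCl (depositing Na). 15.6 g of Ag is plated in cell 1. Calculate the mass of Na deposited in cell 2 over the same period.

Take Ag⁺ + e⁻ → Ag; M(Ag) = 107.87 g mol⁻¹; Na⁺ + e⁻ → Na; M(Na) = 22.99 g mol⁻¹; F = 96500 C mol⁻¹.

3.32 g

n(Ag) = 15.6 / 107.87 = 0.1446 mol.
Since Ag⁺ + e⁻ → Ag, n(e⁻) passed = 1 × 0.1446 = 0.1446 mol.
Cells in series carry the same charge, so the same 0.1446 mol of electrons passes through cell 2.
Na⁺ + e⁻ → Na, so n(Na) = 0.1446 / 1 = 0.1446 mol.
m(Na) = 0.1446 × 22.99 = 3.32 g.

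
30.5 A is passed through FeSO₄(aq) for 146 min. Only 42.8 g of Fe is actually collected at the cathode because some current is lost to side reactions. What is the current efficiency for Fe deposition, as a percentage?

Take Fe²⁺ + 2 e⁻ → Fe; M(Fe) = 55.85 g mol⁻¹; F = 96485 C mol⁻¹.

55.3 %

Q = I·t = 30.50 × 8760.0 = 267200 C; n(e⁻) = 267200/96485 = 2.769 mol.
Theoretical n(Fe) = n(e⁻)/2 = 1.385 mol, i.e. m_theo = 1.385 × 55.85 = 77.33 g.
Efficiency = m_actual / m_theo = 42.8 / 77.33 = 55.3 %.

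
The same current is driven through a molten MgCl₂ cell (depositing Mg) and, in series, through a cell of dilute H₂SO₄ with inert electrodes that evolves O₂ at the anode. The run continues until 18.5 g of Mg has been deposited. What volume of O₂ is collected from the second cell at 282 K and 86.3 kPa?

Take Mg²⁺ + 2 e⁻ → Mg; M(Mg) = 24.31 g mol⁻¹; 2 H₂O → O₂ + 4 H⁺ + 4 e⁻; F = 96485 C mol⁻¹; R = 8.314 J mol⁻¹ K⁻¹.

n(Mg) = 18.5 / 24.31 = 0.7610 mol, so n(e⁻) = 2 × 0.7610 = 1.522 mol.
The cells are in series, so the same 1.522 mol of electrons passes through the second cell.
2 H₂O → O₂ + 4 H⁺ + 4 e⁻ — 4 mol e⁻ per mol O₂, so n(O₂) = 1.522/4 = 0.3805 mol.
V = nRT/P = (0.3805 × 8.314 × 282) / (86.3 × 10³) = 0.0103 m³ = 10.3 L.

10.3 L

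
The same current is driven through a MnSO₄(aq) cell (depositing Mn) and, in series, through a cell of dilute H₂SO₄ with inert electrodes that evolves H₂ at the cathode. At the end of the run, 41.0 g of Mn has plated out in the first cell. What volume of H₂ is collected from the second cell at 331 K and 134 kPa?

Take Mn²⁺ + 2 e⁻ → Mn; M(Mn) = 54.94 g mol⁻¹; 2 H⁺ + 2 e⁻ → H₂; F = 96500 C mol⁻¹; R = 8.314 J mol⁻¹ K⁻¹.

15.3 L

n(Mn) = 41.0 / 54.94 = 0.7463 mol, so n(e⁻) = 2 × 0.7463 = 1.493 mol.
The cells are in series, so the same 1.493 mol of electrons passes through the second cell.
2 H⁺ + 2 e⁻ → H₂ — 2 mol e⁻ per mol H₂, so n(H₂) = 1.493/2 = 0.7463 mol.
V = nRT/P = (0.7463 × 8.314 × 331) / (134 × 10³) = 0.0153 m³ = 15.3 L.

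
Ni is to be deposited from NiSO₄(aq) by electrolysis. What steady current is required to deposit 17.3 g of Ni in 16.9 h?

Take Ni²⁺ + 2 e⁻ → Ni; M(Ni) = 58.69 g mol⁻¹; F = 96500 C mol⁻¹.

0.935 A

n(Ni) = 17.3 / 58.69 = 0.2948 mol.
n(e⁻) = 2 × 0.2948 = 0.5895 mol.
Q = n(e⁻)·F = 0.5895 × 96500 = 56890 C.
I = Q/t = 56890 / 60840 s = 0.935 A.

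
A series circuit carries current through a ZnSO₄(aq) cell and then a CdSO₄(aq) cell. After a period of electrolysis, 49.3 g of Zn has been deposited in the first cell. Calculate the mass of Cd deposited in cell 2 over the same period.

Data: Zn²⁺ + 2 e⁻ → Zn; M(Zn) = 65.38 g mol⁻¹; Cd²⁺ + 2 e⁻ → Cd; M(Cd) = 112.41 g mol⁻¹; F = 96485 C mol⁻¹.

n(Zn) = 49.3 / 65.38 = 0.7541 mol.
Since Zn²⁺ + 2 e⁻ → Zn, n(e⁻) passed = 2 × 0.7541 = 1.508 mol.
Cells in series carry the same charge, so the same 1.508 mol of electrons passes through cell 2.
Cd²⁺ + 2 e⁻ → Cd, so n(Cd) = 1.508 / 2 = 0.7541 mol.
m(Cd) = 0.7541 × 112.41 = 84.8 g.

84.8 g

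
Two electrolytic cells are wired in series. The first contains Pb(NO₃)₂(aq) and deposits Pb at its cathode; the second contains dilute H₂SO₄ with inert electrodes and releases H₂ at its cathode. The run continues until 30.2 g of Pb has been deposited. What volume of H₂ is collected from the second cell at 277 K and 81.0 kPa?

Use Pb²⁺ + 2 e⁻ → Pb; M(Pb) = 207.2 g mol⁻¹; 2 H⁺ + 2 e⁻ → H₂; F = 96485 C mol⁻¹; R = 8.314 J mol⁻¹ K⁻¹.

4.14 L

n(Pb) = 30.2 / 207.2 = 0.1458 mol, so n(e⁻) = 2 × 0.1458 = 0.2915 mol.
The cells are in series, so the same 0.2915 mol of electrons passes through the second cell.
2 H⁺ + 2 e⁻ → H₂ — 2 mol e⁻ per mol H₂, so n(H₂) = 0.2915/2 = 0.1458 mol.
V = nRT/P = (0.1458 × 8.314 × 277) / (81.0 × 10³) = 0.00414 m³ = 4.14 L.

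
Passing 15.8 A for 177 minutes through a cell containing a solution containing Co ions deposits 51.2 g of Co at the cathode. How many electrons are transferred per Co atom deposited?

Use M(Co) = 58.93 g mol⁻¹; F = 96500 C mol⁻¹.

2

Q = I·t = 15.80 A × 10620 s = 167800 C, so n(e⁻) = 167800/96500 = 1.739 mol.
n(Co) deposited = 51.2 / 58.93 = 0.8688 mol.
Electrons per atom = n(e⁻)/n(Co) = 1.739 / 0.8688 = 2.00 ≈ 2, so the ion is Co²⁺.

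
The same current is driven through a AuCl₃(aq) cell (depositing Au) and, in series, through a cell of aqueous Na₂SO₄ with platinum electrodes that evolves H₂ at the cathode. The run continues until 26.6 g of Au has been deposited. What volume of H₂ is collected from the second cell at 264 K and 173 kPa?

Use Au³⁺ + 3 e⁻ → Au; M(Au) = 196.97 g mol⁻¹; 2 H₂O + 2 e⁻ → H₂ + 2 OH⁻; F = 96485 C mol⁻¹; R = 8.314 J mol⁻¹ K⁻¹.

n(Au) = 26.6 / 196.97 = 0.1350 mol, so n(e⁻) = 3 × 0.1350 = 0.4051 mol.
The cells are in series, so the same 0.4051 mol of electrons passes through the second cell.
2 H₂O + 2 e⁻ → H₂ + 2 OH⁻ — 2 mol e⁻ per mol H₂, so n(H₂) = 0.4051/2 = 0.2026 mol.
V = nRT/P = (0.2026 × 8.314 × 264) / (173 × 10³) = 0.00257 m³ = 2.57 L.

2.57 L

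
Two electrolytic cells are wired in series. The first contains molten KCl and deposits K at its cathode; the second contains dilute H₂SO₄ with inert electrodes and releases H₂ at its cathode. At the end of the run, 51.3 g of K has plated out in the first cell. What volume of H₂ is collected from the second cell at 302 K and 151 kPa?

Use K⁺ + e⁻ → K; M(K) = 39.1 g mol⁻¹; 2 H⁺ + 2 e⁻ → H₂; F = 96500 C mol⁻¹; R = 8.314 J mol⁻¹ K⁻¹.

10.9 L

n(K) = 51.3 / 39.1 = 1.312 mol, so n(e⁻) = 1 × 1.312 = 1.312 mol.
The cells are in series, so the same 1.312 mol of electrons passes through the second cell.
2 H⁺ + 2 e⁻ → H₂ — 2 mol e⁻ per mol H₂, so n(H₂) = 1.312/2 = 0.6560 mol.
V = nRT/P = (0.6560 × 8.314 × 302) / (151 × 10³) = 0.0109 m³ = 10.9 L.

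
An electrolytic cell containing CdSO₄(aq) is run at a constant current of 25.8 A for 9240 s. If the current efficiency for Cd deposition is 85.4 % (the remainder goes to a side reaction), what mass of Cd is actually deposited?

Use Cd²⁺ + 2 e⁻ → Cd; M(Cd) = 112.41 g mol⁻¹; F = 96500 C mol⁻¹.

119 g

Q = I·t = 25.80 × 9240.0 = 238400 C.
n(e⁻) = 238400/96500 = 2.470 mol; theoretically n(Cd) = 2.470/2 = 1.235 mol, m_theo = 138.8 g.
At 85.4 % efficiency, m_actual = 0.854 × 138.8 = 119 g.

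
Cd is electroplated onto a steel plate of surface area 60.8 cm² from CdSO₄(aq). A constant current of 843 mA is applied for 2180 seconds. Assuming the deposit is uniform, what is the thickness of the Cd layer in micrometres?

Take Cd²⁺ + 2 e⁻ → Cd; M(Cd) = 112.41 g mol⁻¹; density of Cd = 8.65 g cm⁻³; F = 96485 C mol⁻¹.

20.4 μm

Q = I·t = 0.8430 × 2180.0 = 1838 C; n(e⁻) = 0.01905 mol.
n(Cd) = n(e⁻)/2 = 0.009523 mol, so m = 0.009523 × 112.41 = 1.071 g.
Volume = m/ρ = 1.071 / 8.65 = 0.1238 cm³.
Thickness = V/A = 0.1238 / 60.8 = 0.00204 cm = 20.4 μm.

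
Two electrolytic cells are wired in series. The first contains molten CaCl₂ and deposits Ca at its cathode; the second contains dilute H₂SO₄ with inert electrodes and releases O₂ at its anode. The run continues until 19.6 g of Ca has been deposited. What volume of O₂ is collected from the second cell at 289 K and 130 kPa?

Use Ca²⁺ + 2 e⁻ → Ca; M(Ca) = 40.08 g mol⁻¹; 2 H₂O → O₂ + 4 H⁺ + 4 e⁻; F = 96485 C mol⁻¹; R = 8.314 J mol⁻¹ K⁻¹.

4.52 L

n(Ca) = 19.6 / 40.08 = 0.4890 mol, so n(e⁻) = 2 × 0.4890 = 0.9780 mol.
The cells are in series, so the same 0.9780 mol of electrons passes through the second cell.
2 H₂O → O₂ + 4 H⁺ + 4 e⁻ — 4 mol e⁻ per mol O₂, so n(O₂) = 0.9780/4 = 0.2445 mol.
V = nRT/P = (0.2445 × 8.314 × 289) / (130 × 10³) = 0.00452 m³ = 4.52 L.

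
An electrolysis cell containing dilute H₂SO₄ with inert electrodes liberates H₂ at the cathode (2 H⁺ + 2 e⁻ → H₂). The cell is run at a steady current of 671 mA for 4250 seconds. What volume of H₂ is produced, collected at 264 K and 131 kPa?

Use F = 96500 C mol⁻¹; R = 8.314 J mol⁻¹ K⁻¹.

0.248 L

Q = I·t = 0.6710 A × 4250.0 s = 2852 C.
n(e⁻) = Q/F = 2852 / 96500 = 0.02955 mol.
2 electrons are transferred per H₂ molecule, so n(H₂) = 0.02955 / 2 = 0.01478 mol.
V = nRT/P = (0.01478 × 8.314 × 264) / (131 × 10³ Pa) = 2.48 × 10⁻⁴ m³ = 0.248 L.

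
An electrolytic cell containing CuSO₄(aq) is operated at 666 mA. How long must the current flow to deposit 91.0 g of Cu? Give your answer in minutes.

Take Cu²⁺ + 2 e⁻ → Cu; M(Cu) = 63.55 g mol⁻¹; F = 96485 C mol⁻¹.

n(Cu) = m/M = 91.0 / 63.55 = 1.432 mol.
Each Cu atom requires 2 electrons, so n(e⁻) = 2 × 1.432 = 2.864 mol.
Q = n(e⁻)·F = 2.864 × 96485 = 276300 C.
t = Q/I = 276300 / 0.6660 A = 414900 s = 6910 min.

6910 min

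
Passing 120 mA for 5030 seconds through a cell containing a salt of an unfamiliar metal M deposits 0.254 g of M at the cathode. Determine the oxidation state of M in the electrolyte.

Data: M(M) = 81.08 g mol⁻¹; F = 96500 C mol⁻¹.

+2

Q = I·t = 0.1200 A × 5030.0 s = 603.6 C, so n(e⁻) = 603.6/96500 = 0.006255 mol.
n(M) deposited = 0.254 / 81.08 = 0.003133 mol.
Electrons per atom = n(e⁻)/n(M) = 0.006255 / 0.003133 = 2.00 ≈ 2, so the ion is M²⁺.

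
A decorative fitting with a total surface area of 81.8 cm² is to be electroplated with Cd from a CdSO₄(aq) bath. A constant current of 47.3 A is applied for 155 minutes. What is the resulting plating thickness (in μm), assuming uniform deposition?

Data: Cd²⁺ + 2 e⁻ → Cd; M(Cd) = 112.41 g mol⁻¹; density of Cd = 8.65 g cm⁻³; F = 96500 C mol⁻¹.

3620 μm

Q = I·t = 47.30 × 9300.0 = 439900 C; n(e⁻) = 4.558 mol.
n(Cd) = n(e⁻)/2 = 2.279 mol, so m = 2.279 × 112.41 = 256.2 g.
Volume = m/ρ = 256.2 / 8.65 = 29.62 cm³.
Thickness = V/A = 29.62 / 81.8 = 0.362 cm = 3620 μm.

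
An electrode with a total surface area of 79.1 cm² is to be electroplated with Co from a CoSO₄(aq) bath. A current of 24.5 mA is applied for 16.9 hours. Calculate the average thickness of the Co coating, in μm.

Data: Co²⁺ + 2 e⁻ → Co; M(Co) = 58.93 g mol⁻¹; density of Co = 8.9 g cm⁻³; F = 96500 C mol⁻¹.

Q = I·t = 0.02450 × 60840 = 1491 C; n(e⁻) = 0.01545 mol.
n(Co) = n(e⁻)/2 = 0.007723 mol, so m = 0.007723 × 58.93 = 0.4551 g.
Volume = m/ρ = 0.4551 / 8.9 = 0.05114 cm³.
Thickness = V/A = 0.05114 / 79.1 = 6.46 × 10⁻⁴ cm = 6.46 μm.

6.46 μm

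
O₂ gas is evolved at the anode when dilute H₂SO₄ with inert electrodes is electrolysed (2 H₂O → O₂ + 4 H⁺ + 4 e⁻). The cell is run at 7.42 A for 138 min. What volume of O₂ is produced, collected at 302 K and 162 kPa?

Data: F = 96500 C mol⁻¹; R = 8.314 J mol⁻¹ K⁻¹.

2.47 L

Q = I·t = 7.420 A × 8280.0 s = 61440 C.
n(e⁻) = Q/F = 61440 / 96500 = 0.6367 mol.
4 electrons are transferred per O₂ molecule, so n(O₂) = 0.6367 / 4 = 0.1592 mol.
V = nRT/P = (0.1592 × 8.314 × 302) / (162 × 10³ Pa) = 0.00247 m³ = 2.47 L.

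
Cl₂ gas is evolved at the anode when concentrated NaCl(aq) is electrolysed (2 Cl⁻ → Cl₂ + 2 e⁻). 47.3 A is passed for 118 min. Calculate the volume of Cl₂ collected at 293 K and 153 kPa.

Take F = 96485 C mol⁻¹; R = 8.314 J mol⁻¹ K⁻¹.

Q = I·t = 47.30 A × 7080.0 s = 334900 C.
n(e⁻) = Q/F = 334900 / 96485 = 3.471 mol.
2 electrons are transferred per Cl₂ molecule, so n(Cl₂) = 3.471 / 2 = 1.735 mol.
V = nRT/P = (1.735 × 8.314 × 293) / (153 × 10³ Pa) = 0.0276 m³ = 27.6 L.

27.6 L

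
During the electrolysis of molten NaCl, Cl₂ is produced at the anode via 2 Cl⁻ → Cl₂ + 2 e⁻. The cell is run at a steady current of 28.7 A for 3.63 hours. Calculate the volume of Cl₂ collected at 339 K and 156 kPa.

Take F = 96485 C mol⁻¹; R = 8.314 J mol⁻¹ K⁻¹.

Q = I·t = 28.70 A × 13068 s = 375100 C.
n(e⁻) = Q/F = 375100 / 96485 = 3.887 mol.
2 electrons are transferred per Cl₂ molecule, so n(Cl₂) = 3.887 / 2 = 1.944 mol.
V = nRT/P = (1.944 × 8.314 × 339) / (156 × 10³ Pa) = 0.0351 m³ = 35.1 L.

35.1 L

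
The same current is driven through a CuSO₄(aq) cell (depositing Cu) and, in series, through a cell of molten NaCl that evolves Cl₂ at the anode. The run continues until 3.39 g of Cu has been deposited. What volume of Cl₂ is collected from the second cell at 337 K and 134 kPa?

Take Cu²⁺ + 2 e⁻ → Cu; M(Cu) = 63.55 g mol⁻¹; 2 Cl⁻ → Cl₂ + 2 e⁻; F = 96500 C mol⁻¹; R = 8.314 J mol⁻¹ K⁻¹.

1.12 L

n(Cu) = 3.39 / 63.55 = 0.05334 mol, so n(e⁻) = 2 × 0.05334 = 0.1067 mol.
The cells are in series, so the same 0.1067 mol of electrons passes through the second cell.
2 Cl⁻ → Cl₂ + 2 e⁻ — 2 mol e⁻ per mol Cl₂, so n(Cl₂) = 0.1067/2 = 0.05334 mol.
V = nRT/P = (0.05334 × 8.314 × 337) / (134 × 10³) = 0.00112 m³ = 1.12 L.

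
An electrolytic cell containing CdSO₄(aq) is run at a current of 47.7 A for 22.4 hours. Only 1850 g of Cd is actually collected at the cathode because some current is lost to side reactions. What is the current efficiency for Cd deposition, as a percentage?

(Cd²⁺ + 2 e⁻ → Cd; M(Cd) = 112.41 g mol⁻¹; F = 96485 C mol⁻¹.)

Q = I·t = 47.70 × 80640 = 3847000 C; n(e⁻) = 3847000/96485 = 39.87 mol.
Theoretical n(Cd) = n(e⁻)/2 = 19.93 mol, i.e. m_theo = 19.93 × 112.41 = 2241 g.
Efficiency = m_actual / m_theo = 1850 / 2241 = 82.6 %.

82.6 %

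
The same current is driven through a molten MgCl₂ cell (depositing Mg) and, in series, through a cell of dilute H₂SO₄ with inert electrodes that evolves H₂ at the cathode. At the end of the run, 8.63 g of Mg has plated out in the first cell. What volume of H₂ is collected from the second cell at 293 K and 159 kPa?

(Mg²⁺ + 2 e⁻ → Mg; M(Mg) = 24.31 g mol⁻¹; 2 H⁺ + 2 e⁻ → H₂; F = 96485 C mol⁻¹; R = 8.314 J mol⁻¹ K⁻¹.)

n(Mg) = 8.63 / 24.31 = 0.3550 mol, so n(e⁻) = 2 × 0.3550 = 0.7100 mol.
The cells are in series, so the same 0.7100 mol of electrons passes through the second cell.
2 H⁺ + 2 e⁻ → H₂ — 2 mol e⁻ per mol H₂, so n(H₂) = 0.7100/2 = 0.3550 mol.
V = nRT/P = (0.3550 × 8.314 × 293) / (159 × 10³) = 0.00544 m³ = 5.44 L.

5.44 L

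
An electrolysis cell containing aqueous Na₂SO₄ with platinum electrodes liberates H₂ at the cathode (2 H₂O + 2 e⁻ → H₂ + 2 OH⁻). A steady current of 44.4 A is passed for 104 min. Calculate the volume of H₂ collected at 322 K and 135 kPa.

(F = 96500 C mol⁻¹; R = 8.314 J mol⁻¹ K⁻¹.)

28.5 L

Q = I·t = 44.40 A × 6240.0 s = 277100 C.
n(e⁻) = Q/F = 277100 / 96500 = 2.871 mol.
2 electrons are transferred per H₂ molecule, so n(H₂) = 2.871 / 2 = 1.436 mol.
V = nRT/P = (1.436 × 8.314 × 322) / (135 × 10³ Pa) = 0.0285 m³ = 28.5 L.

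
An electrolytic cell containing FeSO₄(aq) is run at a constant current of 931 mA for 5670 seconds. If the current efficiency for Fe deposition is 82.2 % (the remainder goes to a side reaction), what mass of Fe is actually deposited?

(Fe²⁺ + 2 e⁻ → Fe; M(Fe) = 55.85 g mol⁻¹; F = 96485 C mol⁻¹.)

Q = I·t = 0.9310 × 5670.0 = 5279 C.
n(e⁻) = 5279/96485 = 0.05471 mol; theoretically n(Fe) = 0.05471/2 = 0.02736 mol, m_theo = 1.528 g.
At 82.2 % efficiency, m_actual = 0.822 × 1.528 = 1.26 g.

1.26 g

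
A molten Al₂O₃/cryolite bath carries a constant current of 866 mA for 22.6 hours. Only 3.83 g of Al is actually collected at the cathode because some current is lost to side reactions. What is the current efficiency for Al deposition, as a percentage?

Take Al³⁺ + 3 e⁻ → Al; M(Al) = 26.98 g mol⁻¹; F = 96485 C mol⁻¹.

Q = I·t = 0.8660 × 81360 = 70460 C; n(e⁻) = 70460/96485 = 0.7302 mol.
Theoretical n(Al) = n(e⁻)/3 = 0.2434 mol, i.e. m_theo = 0.2434 × 26.98 = 6.567 g.
Efficiency = m_actual / m_theo = 3.83 / 6.567 = 58.3 %.

58.3 %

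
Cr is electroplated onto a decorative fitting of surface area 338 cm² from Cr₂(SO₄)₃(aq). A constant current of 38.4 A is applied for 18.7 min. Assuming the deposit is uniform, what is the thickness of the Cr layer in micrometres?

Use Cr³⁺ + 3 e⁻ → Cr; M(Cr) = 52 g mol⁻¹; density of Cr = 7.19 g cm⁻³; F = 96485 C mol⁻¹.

Q = I·t = 38.40 × 1122.0 = 43080 C; n(e⁻) = 0.4465 mol.
n(Cr) = n(e⁻)/3 = 0.1488 mol, so m = 0.1488 × 52 = 7.740 g.
Volume = m/ρ = 7.740 / 7.19 = 1.077 cm³.
Thickness = V/A = 1.077 / 338 = 0.00318 cm = 31.8 μm.

31.8 μm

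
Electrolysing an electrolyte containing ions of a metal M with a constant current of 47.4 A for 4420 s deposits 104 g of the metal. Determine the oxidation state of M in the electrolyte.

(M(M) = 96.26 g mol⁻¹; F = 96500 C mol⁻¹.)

Q = I·t = 47.40 A × 4420.0 s = 209500 C, so n(e⁻) = 209500/96500 = 2.171 mol.
n(M) deposited = 104 / 96.26 = 1.080 mol.
Electrons per atom = n(e⁻)/n(M) = 2.171 / 1.080 = 2.01 ≈ 2, so the ion is M²⁺.

+2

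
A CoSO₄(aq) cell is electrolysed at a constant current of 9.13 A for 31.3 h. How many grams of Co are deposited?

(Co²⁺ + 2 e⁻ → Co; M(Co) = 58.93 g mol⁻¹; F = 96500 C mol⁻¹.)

Q = I·t = 9.130 A × 112680 s = 1029000 C.
n(e⁻) = Q/F = 1029000 / 96500 = 10.66 mol.
Co²⁺ + 2 e⁻ → Co, so n(Co) = n(e⁻)/2 = 5.330 mol.
m = n·M = 5.330 × 58.93 = 314 g.

314 g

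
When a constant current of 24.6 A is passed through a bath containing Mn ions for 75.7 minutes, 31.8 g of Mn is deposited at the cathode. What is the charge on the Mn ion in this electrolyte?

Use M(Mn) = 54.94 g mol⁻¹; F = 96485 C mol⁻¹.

+2

Q = I·t = 24.60 A × 4542.0 s = 111700 C, so n(e⁻) = 111700/96485 = 1.158 mol.
n(Mn) deposited = 31.8 / 54.94 = 0.5788 mol.
Electrons per atom = n(e⁻)/n(Mn) = 1.158 / 0.5788 = 2.00 ≈ 2, so the ion is Mn²⁺.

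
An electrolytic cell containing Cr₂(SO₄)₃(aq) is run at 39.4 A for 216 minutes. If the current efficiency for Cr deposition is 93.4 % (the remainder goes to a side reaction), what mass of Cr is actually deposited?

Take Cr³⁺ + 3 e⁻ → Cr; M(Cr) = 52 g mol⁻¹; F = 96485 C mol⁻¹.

85.7 g

Q = I·t = 39.40 × 12960 = 510600 C.
n(e⁻) = 510600/96485 = 5.292 mol; theoretically n(Cr) = 5.292/3 = 1.764 mol, m_theo = 91.73 g.
At 93.4 % efficiency, m_actual = 0.934 × 91.73 = 85.7 g.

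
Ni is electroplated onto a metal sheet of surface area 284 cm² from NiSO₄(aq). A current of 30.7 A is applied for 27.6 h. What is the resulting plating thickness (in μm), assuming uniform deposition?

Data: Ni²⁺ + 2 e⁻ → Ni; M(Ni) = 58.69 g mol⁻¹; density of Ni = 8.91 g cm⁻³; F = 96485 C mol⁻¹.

Q = I·t = 30.70 × 99360 = 3050000 C; n(e⁻) = 31.61 mol.
n(Ni) = n(e⁻)/2 = 15.81 mol, so m = 15.81 × 58.69 = 927.7 g.
Volume = m/ρ = 927.7 / 8.91 = 104.1 cm³.
Thickness = V/A = 104.1 / 284 = 0.367 cm = 3670 μm.

3670 μm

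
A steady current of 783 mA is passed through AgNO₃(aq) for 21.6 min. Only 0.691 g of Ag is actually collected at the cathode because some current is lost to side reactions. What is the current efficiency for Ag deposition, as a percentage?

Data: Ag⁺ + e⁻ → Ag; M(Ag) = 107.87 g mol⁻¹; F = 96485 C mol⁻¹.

60.9 %

Q = I·t = 0.7830 × 1296.0 = 1015 C; n(e⁻) = 1015/96485 = 0.01052 mol.
Theoretical n(Ag) = n(e⁻)/1 = 0.01052 mol, i.e. m_theo = 0.01052 × 107.87 = 1.135 g.
Efficiency = m_actual / m_theo = 0.691 / 1.135 = 60.9 %.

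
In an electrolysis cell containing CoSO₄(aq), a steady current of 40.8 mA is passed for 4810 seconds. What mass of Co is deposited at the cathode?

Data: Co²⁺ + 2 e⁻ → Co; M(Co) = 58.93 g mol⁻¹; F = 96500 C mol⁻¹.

0.0599 g

Q = I·t = 0.04080 A × 4810.0 s = 196.2 C.
n(e⁻) = Q/F = 196.2 / 96500 = 0.002034 mol.
Co²⁺ + 2 e⁻ → Co, so n(Co) = n(e⁻)/2 = 0.001017 mol.
m = n·M = 0.001017 × 58.93 = 0.0599 g.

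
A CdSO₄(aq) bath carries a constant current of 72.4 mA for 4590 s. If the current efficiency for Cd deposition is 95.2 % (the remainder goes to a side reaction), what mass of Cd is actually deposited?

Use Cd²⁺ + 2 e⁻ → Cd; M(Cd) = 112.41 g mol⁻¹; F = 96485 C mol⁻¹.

Q = I·t = 0.07240 × 4590.0 = 332.3 C.
n(e⁻) = 332.3/96485 = 0.003444 mol; theoretically n(Cd) = 0.003444/2 = 0.001722 mol, m_theo = 0.1936 g.
At 95.2 % efficiency, m_actual = 0.952 × 0.1936 = 0.184 g.

0.184 g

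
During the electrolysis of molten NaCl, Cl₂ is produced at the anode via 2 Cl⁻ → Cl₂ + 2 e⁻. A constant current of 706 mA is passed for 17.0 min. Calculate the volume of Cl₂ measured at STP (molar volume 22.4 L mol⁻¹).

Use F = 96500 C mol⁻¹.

0.0836 L

Q = I·t = 0.7060 A × 1020.0 s = 720.1 C.
n(e⁻) = Q/F = 720.1 / 96500 = 0.007462 mol.
2 electrons are transferred per Cl₂ molecule, so n(Cl₂) = 0.007462 / 2 = 0.003731 mol.
V = n × V_m = 0.003731 × 22.4 = 0.0836 L.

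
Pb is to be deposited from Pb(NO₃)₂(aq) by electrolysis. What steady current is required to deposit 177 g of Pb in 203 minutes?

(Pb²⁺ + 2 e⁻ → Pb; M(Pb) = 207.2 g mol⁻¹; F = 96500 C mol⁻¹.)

n(Pb) = 177 / 207.2 = 0.8542 mol.
n(e⁻) = 2 × 0.8542 = 1.708 mol.
Q = n(e⁻)·F = 1.708 × 96500 = 164900 C.
I = Q/t = 164900 / 12180 s = 13.5 A.

13.5 A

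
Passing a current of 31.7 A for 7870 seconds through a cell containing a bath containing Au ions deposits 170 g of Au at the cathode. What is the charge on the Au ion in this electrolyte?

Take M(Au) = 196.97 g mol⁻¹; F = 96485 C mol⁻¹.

Q = I·t = 31.70 A × 7870.0 s = 249500 C, so n(e⁻) = 249500/96485 = 2.586 mol.
n(Au) deposited = 170 / 196.97 = 0.8631 mol.
Electrons per atom = n(e⁻)/n(Au) = 2.586 / 0.8631 = 3.00 ≈ 3, so the ion is Au³⁺.

+3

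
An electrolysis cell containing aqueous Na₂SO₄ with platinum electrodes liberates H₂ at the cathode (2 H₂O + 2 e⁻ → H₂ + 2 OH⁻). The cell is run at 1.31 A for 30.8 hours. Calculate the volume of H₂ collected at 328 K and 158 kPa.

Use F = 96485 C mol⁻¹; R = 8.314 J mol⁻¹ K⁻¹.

13.0 L

Q = I·t = 1.310 A × 110880 s = 145300 C.
n(e⁻) = Q/F = 145300 / 96485 = 1.505 mol.
2 electrons are transferred per H₂ molecule, so n(H₂) = 1.505 / 2 = 0.7527 mol.
V = nRT/P = (0.7527 × 8.314 × 328) / (158 × 10³ Pa) = 0.0130 m³ = 13.0 L.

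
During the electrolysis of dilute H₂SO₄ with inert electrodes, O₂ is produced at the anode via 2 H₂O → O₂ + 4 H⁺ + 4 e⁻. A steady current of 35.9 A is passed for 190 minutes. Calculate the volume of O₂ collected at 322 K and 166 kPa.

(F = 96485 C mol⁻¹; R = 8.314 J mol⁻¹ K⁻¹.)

Q = I·t = 35.90 A × 11400 s = 409300 C.
n(e⁻) = Q/F = 409300 / 96485 = 4.242 mol.
4 electrons are transferred per O₂ molecule, so n(O₂) = 4.242 / 4 = 1.060 mol.
V = nRT/P = (1.060 × 8.314 × 322) / (166 × 10³ Pa) = 0.0171 m³ = 17.1 L.

17.1 L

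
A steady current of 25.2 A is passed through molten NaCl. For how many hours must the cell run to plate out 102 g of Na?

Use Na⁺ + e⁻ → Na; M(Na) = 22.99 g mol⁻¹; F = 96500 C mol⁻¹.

n(Na) = m/M = 102 / 22.99 = 4.437 mol.
Each Na atom requires 1 electron, so n(e⁻) = 1 × 4.437 = 4.437 mol.
Q = n(e⁻)·F = 4.437 × 96500 = 428100 C.
t = Q/I = 428100 / 25.20 A = 16990 s = 4.72 h.

4.72 h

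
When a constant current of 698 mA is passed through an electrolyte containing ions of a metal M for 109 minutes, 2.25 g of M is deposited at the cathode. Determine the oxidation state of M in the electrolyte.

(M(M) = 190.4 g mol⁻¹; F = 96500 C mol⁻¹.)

+4

Q = I·t = 0.6980 A × 6540.0 s = 4565 C, so n(e⁻) = 4565/96500 = 0.04730 mol.
n(M) deposited = 2.25 / 190.4 = 0.01182 mol.
Electrons per atom = n(e⁻)/n(M) = 0.04730 / 0.01182 = 4.00 ≈ 4, so the ion is M⁴⁺.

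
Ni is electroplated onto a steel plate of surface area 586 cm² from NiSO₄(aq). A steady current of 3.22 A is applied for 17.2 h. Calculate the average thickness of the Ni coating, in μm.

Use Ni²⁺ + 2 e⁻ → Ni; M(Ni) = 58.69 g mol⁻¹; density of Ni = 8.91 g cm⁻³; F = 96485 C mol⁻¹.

116 μm

Q = I·t = 3.220 × 61920 = 199400 C; n(e⁻) = 2.066 mol.
n(Ni) = n(e⁻)/2 = 1.033 mol, so m = 1.033 × 58.69 = 60.64 g.
Volume = m/ρ = 60.64 / 8.91 = 6.806 cm³.
Thickness = V/A = 6.806 / 586 = 0.0116 cm = 116 μm.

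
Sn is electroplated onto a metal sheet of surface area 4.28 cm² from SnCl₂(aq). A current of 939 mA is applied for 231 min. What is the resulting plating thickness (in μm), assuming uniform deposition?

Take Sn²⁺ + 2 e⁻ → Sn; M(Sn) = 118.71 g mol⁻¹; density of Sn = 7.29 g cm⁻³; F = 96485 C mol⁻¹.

2570 μm

Q = I·t = 0.9390 × 13860 = 13010 C; n(e⁻) = 0.1349 mol.
n(Sn) = n(e⁻)/2 = 0.06744 mol, so m = 0.06744 × 118.71 = 8.006 g.
Volume = m/ρ = 8.006 / 7.29 = 1.098 cm³.
Thickness = V/A = 1.098 / 4.28 = 0.257 cm = 2570 μm.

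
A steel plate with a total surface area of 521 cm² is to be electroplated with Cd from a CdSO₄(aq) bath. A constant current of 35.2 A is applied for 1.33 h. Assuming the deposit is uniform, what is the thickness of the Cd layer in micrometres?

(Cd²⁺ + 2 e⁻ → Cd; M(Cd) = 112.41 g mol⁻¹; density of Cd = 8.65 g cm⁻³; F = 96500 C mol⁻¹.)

218 μm

Q = I·t = 35.20 × 4788.0 = 168500 C; n(e⁻) = 1.747 mol.
n(Cd) = n(e⁻)/2 = 0.8733 mol, so m = 0.8733 × 112.41 = 98.16 g.
Volume = m/ρ = 98.16 / 8.65 = 11.35 cm³.
Thickness = V/A = 11.35 / 521 = 0.0218 cm = 218 μm.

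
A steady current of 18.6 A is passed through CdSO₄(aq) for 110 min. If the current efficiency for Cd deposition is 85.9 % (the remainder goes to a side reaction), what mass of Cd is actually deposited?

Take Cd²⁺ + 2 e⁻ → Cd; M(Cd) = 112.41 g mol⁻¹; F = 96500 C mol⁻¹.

Q = I·t = 18.60 × 6600.0 = 122800 C.
n(e⁻) = 122800/96500 = 1.272 mol; theoretically n(Cd) = 1.272/2 = 0.6361 mol, m_theo = 71.50 g.
At 85.9 % efficiency, m_actual = 0.859 × 71.50 = 61.4 g.

61.4 g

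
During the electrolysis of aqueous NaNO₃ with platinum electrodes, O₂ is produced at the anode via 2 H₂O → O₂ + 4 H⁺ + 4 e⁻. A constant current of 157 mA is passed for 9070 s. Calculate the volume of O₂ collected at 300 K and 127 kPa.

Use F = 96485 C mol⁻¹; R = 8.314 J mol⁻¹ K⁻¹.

0.0725 L

Q = I·t = 0.1570 A × 9070.0 s = 1424 C.
n(e⁻) = Q/F = 1424 / 96485 = 0.01476 mol.
4 electrons are transferred per O₂ molecule, so n(O₂) = 0.01476 / 4 = 0.003690 mol.
V = nRT/P = (0.003690 × 8.314 × 300) / (127 × 10³ Pa) = 7.25 × 10⁻⁵ m³ = 0.0725 L.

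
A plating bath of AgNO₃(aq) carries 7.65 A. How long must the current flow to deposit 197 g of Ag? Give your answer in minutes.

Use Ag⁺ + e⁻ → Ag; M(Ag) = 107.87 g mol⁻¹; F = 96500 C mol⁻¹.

384 min

n(Ag) = m/M = 197 / 107.87 = 1.826 mol.
Each Ag atom requires 1 electron, so n(e⁻) = 1 × 1.826 = 1.826 mol.
Q = n(e⁻)·F = 1.826 × 96500 = 176200 C.
t = Q/I = 176200 / 7.650 A = 23040 s = 384 min.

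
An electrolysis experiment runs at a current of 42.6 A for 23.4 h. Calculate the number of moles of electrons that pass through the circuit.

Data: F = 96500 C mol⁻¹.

Q = I·t = 42.60 A × 84240 s = 3589000 C.
n(e⁻) = Q/F = 3589000 / 96500 = 37.2 mol.

37.2 mol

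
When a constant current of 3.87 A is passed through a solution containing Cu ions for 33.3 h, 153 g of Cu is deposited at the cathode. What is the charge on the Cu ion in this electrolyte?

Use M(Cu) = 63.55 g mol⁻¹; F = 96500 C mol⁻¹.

Q = I·t = 3.870 A × 119880 s = 463900 C, so n(e⁻) = 463900/96500 = 4.808 mol.
n(Cu) deposited = 153 / 63.55 = 2.408 mol.
Electrons per atom = n(e⁻)/n(Cu) = 4.808 / 2.408 = 2.00 ≈ 2, so the ion is Cu²⁺.

+2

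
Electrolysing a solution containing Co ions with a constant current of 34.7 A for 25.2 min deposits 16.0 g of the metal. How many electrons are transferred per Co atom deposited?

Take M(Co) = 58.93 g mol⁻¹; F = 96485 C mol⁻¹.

2

Q = I·t = 34.70 A × 1512.0 s = 52470 C, so n(e⁻) = 52470/96485 = 0.5438 mol.
n(Co) deposited = 16.0 / 58.93 = 0.2715 mol.
Electrons per atom = n(e⁻)/n(Co) = 0.5438 / 0.2715 = 2.00 ≈ 2, so the ion is Co²⁺.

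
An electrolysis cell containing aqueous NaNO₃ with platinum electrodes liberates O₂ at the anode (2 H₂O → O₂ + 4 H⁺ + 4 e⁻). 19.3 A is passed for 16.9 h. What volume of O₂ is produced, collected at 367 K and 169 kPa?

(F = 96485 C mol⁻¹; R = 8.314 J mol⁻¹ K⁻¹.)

Q = I·t = 19.30 A × 60840 s = 1174000 C.
n(e⁻) = Q/F = 1174000 / 96485 = 12.17 mol.
4 electrons are transferred per O₂ molecule, so n(O₂) = 12.17 / 4 = 3.042 mol.
V = nRT/P = (3.042 × 8.314 × 367) / (169 × 10³ Pa) = 0.0549 m³ = 54.9 L.

54.9 L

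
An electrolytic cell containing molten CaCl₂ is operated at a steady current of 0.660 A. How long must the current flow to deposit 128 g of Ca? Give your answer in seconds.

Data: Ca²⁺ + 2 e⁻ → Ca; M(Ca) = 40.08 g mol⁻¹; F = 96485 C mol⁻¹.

9.34 × 10⁵ s

n(Ca) = m/M = 128 / 40.08 = 3.194 mol.
Each Ca atom requires 2 electrons, so n(e⁻) = 2 × 3.194 = 6.387 mol.
Q = n(e⁻)·F = 6.387 × 96485 = 616300 C.
t = Q/I = 616300 / 0.6600 A = 933700 s.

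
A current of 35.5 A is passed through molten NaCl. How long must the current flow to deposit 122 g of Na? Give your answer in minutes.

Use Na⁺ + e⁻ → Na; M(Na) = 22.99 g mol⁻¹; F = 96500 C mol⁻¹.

n(Na) = m/M = 122 / 22.99 = 5.307 mol.
Each Na atom requires 1 electron, so n(e⁻) = 1 × 5.307 = 5.307 mol.
Q = n(e⁻)·F = 5.307 × 96500 = 512100 C.
t = Q/I = 512100 / 35.50 A = 14430 s = 240 min.

240 min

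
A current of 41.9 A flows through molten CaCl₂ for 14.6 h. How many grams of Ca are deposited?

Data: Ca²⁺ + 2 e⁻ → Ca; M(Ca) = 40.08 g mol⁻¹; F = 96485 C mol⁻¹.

Q = I·t = 41.90 A × 52560 s = 2202000 C.
n(e⁻) = Q/F = 2202000 / 96485 = 22.82 mol.
Ca²⁺ + 2 e⁻ → Ca, so n(Ca) = n(e⁻)/2 = 11.41 mol.
m = n·M = 11.41 × 40.08 = 457 g.

457 g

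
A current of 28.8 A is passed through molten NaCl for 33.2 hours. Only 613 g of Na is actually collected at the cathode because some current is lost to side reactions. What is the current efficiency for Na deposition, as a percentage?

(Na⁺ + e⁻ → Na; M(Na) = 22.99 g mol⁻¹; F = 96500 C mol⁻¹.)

74.8 %

Q = I·t = 28.80 × 119520 = 3442000 C; n(e⁻) = 3442000/96500 = 35.67 mol.
Theoretical n(Na) = n(e⁻)/1 = 35.67 mol, i.e. m_theo = 35.67 × 22.99 = 820.1 g.
Efficiency = m_actual / m_theo = 613 / 820.1 = 74.8 %.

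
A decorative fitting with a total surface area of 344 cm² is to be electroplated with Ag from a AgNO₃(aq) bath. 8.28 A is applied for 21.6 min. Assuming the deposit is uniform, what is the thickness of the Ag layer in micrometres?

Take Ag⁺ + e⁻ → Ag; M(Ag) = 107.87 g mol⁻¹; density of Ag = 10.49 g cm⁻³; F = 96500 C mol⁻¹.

Q = I·t = 8.280 × 1296.0 = 10730 C; n(e⁻) = 0.1112 mol.
n(Ag) = n(e⁻)/1 = 0.1112 mol, so m = 0.1112 × 107.87 = 12.00 g.
Volume = m/ρ = 12.00 / 10.49 = 1.143 cm³.
Thickness = V/A = 1.143 / 344 = 0.00332 cm = 33.2 μm.

33.2 μm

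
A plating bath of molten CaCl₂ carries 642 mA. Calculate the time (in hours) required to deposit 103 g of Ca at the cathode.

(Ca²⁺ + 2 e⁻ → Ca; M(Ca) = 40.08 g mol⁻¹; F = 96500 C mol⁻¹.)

n(Ca) = m/M = 103 / 40.08 = 2.570 mol.
Each Ca atom requires 2 electrons, so n(e⁻) = 2 × 2.570 = 5.140 mol.
Q = n(e⁻)·F = 5.140 × 96500 = 496000 C.
t = Q/I = 496000 / 0.6420 A = 772600 s = 215 h.

215 h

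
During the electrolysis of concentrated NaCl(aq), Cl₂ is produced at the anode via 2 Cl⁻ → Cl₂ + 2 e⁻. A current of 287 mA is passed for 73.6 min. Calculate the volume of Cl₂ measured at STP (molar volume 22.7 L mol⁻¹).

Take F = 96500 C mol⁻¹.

0.149 L

Q = I·t = 0.2870 A × 4416.0 s = 1267 C.
n(e⁻) = Q/F = 1267 / 96500 = 0.01313 mol.
2 electrons are transferred per Cl₂ molecule, so n(Cl₂) = 0.01313 / 2 = 0.006567 mol.
V = n × V_m = 0.006567 × 22.7 = 0.149 L.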